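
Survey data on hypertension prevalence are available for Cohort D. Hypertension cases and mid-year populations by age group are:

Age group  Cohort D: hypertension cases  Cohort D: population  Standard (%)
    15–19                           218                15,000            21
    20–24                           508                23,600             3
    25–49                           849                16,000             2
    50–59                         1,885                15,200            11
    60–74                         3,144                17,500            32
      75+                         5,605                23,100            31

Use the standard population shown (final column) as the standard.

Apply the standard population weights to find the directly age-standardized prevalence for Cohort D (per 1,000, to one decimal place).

Age-specific rates per 1,000 for Cohort D: 14.533, 21.525, 53.062, 124.013, 179.657, 242.641.
Standard weights: 0.21, 0.03, 0.02, 0.11, 0.32, 0.31.
Standardized rate: 0.2100×14.533 + 0.0300×21.525 + 0.0200×53.062 + 0.1100×124.013 + 0.3200×179.657 + 0.3100×242.641 = 151.1094 per 1,000.

151.1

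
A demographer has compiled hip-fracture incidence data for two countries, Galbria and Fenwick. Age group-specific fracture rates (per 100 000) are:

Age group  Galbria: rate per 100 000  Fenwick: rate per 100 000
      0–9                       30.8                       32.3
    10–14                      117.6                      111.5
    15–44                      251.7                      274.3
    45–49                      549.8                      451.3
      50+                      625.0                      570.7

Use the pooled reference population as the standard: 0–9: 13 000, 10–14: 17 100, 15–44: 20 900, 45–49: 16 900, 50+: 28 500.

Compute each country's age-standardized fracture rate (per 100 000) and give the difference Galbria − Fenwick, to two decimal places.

29.30

Standard total = 96 400; weights = 0.1349, 0.1774, 0.2168, 0.1753, 0.2956.
Galbria: 0.1349×30.8 + 0.1774×117.6 + 0.2168×251.7 + 0.1753×549.8 + 0.2956×625.0 = 360.7470 per 100 000.
Fenwick: 0.1349×32.3 + 0.1774×111.5 + 0.2168×274.3 + 0.1753×451.3 + 0.2956×570.7 = 331.4454 per 100 000.
Difference = 360.7470 − 331.4454 = 29.3016.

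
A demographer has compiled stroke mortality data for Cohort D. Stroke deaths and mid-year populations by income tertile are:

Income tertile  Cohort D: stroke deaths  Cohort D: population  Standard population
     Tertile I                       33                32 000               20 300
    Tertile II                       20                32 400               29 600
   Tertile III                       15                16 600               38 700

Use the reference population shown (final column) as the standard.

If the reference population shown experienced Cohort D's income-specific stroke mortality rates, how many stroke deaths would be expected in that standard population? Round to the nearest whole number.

74

Income-specific rates per 100 000 for Cohort D: 103.12, 61.73, 90.36.
Expected stroke deaths = Σ (standard pop × income-specific rate ÷ 100 000)
= 20 300×103.12/100 000 + 29 600×61.73/100 000 + 38 700×90.36/100 000
= 20.93 + 18.27 + 34.97 = 74.18.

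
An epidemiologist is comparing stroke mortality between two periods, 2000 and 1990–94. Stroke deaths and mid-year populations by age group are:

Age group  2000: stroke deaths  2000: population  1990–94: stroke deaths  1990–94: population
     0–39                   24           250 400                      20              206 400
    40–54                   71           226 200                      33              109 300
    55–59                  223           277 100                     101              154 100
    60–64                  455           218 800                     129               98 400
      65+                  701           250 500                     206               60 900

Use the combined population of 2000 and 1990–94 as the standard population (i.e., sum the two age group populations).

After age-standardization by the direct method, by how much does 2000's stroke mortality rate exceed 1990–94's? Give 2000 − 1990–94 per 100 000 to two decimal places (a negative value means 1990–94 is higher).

Age-specific rates per 100 000 for 2000: 9.58, 31.39, 80.48, 207.95, 279.84.
For 1990–94: 9.69, 30.19, 65.54, 131.10, 338.26.
Combined standard total = 1 852 100; weights = 0.2466, 0.1811, 0.2328, 0.1713, 0.1681.
2000: 0.2466×9.58 + 0.1811×31.39 + 0.2328×80.48 + 0.1713×207.95 + 0.1681×279.84 = 109.4515 per 100 000.
1990–94: 0.2466×9.69 + 0.1811×30.19 + 0.2328×65.54 + 0.1713×131.10 + 0.1681×338.26 = 102.4435 per 100 000.
Difference = 109.4515 − 102.4435 = 7.0080.

7.01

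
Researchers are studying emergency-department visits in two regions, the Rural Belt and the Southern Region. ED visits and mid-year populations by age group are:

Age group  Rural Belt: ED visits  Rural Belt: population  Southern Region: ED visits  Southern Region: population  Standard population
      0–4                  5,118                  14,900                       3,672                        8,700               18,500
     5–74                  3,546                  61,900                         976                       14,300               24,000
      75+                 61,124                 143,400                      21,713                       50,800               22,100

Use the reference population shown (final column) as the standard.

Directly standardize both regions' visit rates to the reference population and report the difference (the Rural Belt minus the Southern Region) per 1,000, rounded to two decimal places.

Age-specific rates per 1,000 for the Rural Belt: 343.490, 57.286, 426.248.
For the Southern Region: 422.069, 68.252, 427.421.
Standard total = 64,600; weights = 0.2864, 0.3715, 0.3421.
The Rural Belt: 0.2864×343.490 + 0.3715×57.286 + 0.3421×426.248 = 265.4723 per 1,000.
The Southern Region: 0.2864×422.069 + 0.3715×68.252 + 0.3421×427.421 = 292.4509 per 1,000.
Difference = 265.4723 − 292.4509 = -26.9786.

-26.98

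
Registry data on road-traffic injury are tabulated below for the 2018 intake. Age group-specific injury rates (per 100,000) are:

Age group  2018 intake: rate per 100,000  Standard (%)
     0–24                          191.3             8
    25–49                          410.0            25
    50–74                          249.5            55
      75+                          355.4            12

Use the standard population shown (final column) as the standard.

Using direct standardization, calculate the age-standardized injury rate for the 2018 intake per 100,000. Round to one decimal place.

Standard weights: 0.08, 0.25, 0.55, 0.12.
Standardized rate: 0.0800×191.3 + 0.2500×410.0 + 0.5500×249.5 + 0.1200×355.4 = 297.6770 per 100,000.

297.7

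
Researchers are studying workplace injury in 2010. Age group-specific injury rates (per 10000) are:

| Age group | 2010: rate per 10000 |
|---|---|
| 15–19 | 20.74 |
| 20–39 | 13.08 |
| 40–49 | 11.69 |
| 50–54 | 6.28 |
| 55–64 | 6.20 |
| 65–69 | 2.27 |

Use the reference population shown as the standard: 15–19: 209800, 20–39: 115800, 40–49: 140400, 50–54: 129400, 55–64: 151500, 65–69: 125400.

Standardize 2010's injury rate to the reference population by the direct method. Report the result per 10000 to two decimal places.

10.94

Standard total = 872300; weights = 0.2405, 0.1328, 0.1610, 0.1483, 0.1737, 0.1438.
Standardized rate: 0.2405×20.74 + 0.1328×13.08 + 0.1610×11.69 + 0.1483×6.28 + 0.1737×6.20 + 0.1438×2.27 = 10.9409 per 10000.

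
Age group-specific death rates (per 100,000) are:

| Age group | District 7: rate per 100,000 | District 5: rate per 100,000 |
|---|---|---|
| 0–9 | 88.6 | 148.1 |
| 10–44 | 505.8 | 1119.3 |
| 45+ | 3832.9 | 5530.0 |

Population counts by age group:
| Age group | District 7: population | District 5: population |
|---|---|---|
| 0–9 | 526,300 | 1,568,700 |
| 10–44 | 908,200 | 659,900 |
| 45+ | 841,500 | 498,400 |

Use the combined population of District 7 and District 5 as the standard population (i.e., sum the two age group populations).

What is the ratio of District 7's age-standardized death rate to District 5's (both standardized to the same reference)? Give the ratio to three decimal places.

0.645

Combined standard total = 5,003,000; weights = 0.4187, 0.3134, 0.2678.
District 7: 0.4187×88.6 + 0.3134×505.8 + 0.2678×3832.9 = 1222.1596 per 100,000.
District 5: 0.4187×148.1 + 0.3134×1119.3 + 0.2678×5530.0 = 1893.8818 per 100,000.
Ratio = 1222.1596 ÷ 1893.8818 = 0.64532.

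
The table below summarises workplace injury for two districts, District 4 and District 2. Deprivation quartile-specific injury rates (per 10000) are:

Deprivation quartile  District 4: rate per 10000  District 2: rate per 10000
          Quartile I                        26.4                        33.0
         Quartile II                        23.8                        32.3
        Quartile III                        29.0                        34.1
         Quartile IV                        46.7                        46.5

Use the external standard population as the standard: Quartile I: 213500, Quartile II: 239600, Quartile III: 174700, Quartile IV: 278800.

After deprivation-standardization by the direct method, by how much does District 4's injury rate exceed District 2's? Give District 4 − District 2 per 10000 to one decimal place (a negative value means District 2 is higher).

-4.7

Standard total = 906600; weights = 0.2355, 0.2643, 0.1927, 0.3075.
District 4: 0.2355×26.4 + 0.2643×23.8 + 0.1927×29.0 + 0.3075×46.7 = 32.4566 per 10000.
District 2: 0.2355×33.0 + 0.2643×32.3 + 0.1927×34.1 + 0.3075×46.5 = 37.1785 per 10000.
Difference = 32.4566 − 37.1785 = -4.7219.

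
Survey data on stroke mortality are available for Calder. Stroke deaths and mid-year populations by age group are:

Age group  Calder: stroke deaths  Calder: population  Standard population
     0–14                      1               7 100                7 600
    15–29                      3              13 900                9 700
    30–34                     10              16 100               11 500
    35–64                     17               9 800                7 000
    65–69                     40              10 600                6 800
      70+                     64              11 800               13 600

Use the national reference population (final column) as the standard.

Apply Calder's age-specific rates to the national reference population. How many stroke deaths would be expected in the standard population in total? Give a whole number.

Age-specific rates per 100 000 for Calder: 14.08, 21.58, 62.11, 173.47, 377.36, 542.37.
Expected stroke deaths = Σ (standard pop × age-specific rate ÷ 100 000)
= 7 600×14.08/100 000 + 9 700×21.58/100 000 + 11 500×62.11/100 000 + 7 000×173.47/100 000 + 6 800×377.36/100 000 + 13 600×542.37/100 000
= 1.07 + 2.09 + 7.14 + 12.14 + 25.66 + 73.76 = 121.87.

122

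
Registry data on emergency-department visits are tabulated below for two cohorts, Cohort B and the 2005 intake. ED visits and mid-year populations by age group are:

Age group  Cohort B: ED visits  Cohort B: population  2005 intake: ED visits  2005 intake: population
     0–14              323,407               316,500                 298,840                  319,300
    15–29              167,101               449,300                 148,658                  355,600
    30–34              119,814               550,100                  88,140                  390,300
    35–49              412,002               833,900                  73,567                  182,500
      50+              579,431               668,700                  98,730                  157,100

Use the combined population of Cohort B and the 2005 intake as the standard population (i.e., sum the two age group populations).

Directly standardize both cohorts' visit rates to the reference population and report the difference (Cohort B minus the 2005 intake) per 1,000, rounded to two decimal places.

70.79

Age-specific rates per 1,000 for Cohort B: 1021.823, 371.914, 217.804, 494.066, 866.504.
For the 2005 intake: 935.922, 418.048, 225.826, 403.107, 628.453.
Combined standard total = 4,223,300; weights = 0.1505, 0.1906, 0.2227, 0.2407, 0.1955.
Cohort B: 0.1505×1021.823 + 0.1906×371.914 + 0.2227×217.804 + 0.2407×494.066 + 0.1955×866.504 = 561.5465 per 1,000.
The 2005 intake: 0.1505×935.922 + 0.1906×418.048 + 0.2227×225.826 + 0.2407×403.107 + 0.1955×628.453 = 490.7556 per 1,000.
Difference = 561.5465 − 490.7556 = 70.7910.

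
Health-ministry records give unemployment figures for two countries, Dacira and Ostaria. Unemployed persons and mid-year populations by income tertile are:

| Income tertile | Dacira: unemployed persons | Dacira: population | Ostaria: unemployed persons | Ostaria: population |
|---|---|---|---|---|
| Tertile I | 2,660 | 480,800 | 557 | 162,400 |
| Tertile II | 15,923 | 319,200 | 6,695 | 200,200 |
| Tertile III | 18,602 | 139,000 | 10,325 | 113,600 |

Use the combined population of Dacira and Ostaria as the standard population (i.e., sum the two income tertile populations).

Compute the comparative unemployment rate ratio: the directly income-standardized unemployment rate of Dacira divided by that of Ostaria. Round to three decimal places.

1.488

Income-specific rates per 1,000 for Dacira: 5.532, 49.884, 133.827.
For Ostaria: 3.430, 33.442, 90.889.
Combined standard total = 1,415,200; weights = 0.4545, 0.3670, 0.1785.
Dacira: 0.4545×5.532 + 0.3670×49.884 + 0.1785×133.827 = 44.7096 per 1,000.
Ostaria: 0.4545×3.430 + 0.3670×33.442 + 0.1785×90.889 = 30.0552 per 1,000.
Ratio = 44.7096 ÷ 30.0552 = 1.48758.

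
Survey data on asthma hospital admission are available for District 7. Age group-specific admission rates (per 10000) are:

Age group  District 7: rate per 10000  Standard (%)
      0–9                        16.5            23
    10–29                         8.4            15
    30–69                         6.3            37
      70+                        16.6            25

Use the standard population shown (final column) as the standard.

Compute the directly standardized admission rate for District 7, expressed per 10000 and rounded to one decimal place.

Standard weights: 0.23, 0.15, 0.37, 0.25.
Standardized rate: 0.2300×16.5 + 0.1500×8.4 + 0.3700×6.3 + 0.2500×16.6 = 11.5360 per 10000.

11.5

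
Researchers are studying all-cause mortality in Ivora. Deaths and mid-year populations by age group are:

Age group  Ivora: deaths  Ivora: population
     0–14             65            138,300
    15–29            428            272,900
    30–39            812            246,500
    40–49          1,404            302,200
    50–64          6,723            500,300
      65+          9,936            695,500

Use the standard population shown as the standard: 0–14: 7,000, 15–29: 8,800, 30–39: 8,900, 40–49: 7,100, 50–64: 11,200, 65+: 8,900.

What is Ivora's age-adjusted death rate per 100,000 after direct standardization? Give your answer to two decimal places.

687.95

Age-specific rates per 100,000 for Ivora: 47.00, 156.83, 329.41, 464.59, 1343.79, 1428.61.
Standard total = 51,900; weights = 0.1349, 0.1696, 0.1715, 0.1368, 0.2158, 0.1715.
Standardized rate: 0.1349×47.00 + 0.1696×156.83 + 0.1715×329.41 + 0.1368×464.59 + 0.2158×1343.79 + 0.1715×1428.61 = 687.9509 per 100,000.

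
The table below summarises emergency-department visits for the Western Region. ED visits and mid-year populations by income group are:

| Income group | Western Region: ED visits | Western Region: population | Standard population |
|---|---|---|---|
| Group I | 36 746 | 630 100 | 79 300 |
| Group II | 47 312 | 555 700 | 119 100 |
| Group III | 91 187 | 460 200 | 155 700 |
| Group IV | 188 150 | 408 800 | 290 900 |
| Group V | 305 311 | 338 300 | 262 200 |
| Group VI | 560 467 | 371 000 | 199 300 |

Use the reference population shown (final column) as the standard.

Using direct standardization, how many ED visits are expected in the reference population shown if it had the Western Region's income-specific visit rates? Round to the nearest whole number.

Income-specific rates per 1 000 for the Western Region: 58.318, 85.139, 198.146, 460.250, 902.486, 1510.693.
Expected ED visits = Σ (standard pop × income-specific rate ÷ 1 000)
= 79 300×58.318/1 000 + 119 100×85.139/1 000 + 155 700×198.146/1 000 + 290 900×460.250/1 000 + 262 200×902.486/1 000 + 199 300×1510.693/1 000
= 4624.60 + 10140.11 + 30851.40 + 133886.58 + 236631.82 + 301081.06 = 717215.57.

717216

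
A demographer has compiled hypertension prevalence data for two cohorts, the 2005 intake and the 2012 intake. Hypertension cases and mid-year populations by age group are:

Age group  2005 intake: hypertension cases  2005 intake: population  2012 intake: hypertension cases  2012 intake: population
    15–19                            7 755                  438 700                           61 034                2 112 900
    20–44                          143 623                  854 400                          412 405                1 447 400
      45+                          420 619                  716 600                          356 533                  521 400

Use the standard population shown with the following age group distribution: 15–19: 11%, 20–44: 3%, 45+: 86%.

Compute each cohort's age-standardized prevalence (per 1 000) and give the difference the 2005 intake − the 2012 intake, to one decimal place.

-88.0

Age-specific rates per 1 000 for the 2005 intake: 17.677, 168.098, 586.965.
For the 2012 intake: 28.886, 284.928, 683.799.
Standard weights: 0.11, 0.03, 0.86.
The 2005 intake: 0.1100×17.677 + 0.0300×168.098 + 0.8600×586.965 = 511.7772 per 1 000.
The 2012 intake: 0.1100×28.886 + 0.0300×284.928 + 0.8600×683.799 = 599.7928 per 1 000.
Difference = 511.7772 − 599.7928 = -88.0156.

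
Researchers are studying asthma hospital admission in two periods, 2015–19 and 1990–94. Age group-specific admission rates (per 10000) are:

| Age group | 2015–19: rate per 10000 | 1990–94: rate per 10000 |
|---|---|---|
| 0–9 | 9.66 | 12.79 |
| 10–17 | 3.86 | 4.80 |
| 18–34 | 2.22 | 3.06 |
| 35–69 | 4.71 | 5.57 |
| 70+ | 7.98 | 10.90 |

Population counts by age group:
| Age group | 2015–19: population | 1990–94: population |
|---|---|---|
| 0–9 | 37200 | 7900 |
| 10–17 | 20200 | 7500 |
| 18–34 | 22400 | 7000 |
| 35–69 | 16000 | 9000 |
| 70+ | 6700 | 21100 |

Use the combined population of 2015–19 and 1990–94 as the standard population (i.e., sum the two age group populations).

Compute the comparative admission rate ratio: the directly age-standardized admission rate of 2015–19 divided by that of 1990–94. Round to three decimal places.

0.763

Combined standard total = 155000; weights = 0.2910, 0.1787, 0.1897, 0.1613, 0.1794.
2015–19: 0.2910×9.66 + 0.1787×3.86 + 0.1897×2.22 + 0.1613×4.71 + 0.1794×7.98 = 6.1126 per 10000.
1990–94: 0.2910×12.79 + 0.1787×4.80 + 0.1897×3.06 + 0.1613×5.57 + 0.1794×10.90 = 8.0131 per 10000.
Ratio = 6.1126 ÷ 8.0131 = 0.76283.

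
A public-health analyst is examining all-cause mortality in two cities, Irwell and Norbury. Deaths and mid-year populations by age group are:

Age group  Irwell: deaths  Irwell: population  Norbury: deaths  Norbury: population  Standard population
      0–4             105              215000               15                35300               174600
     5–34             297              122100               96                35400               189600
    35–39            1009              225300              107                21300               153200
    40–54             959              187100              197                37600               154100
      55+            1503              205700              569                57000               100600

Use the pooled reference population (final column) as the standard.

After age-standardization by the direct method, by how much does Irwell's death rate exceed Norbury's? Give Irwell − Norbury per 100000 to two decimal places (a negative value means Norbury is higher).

-53.37

Age-specific rates per 100000 for Irwell: 48.84, 243.24, 447.85, 512.56, 730.68.
For Norbury: 42.49, 271.19, 502.35, 523.94, 998.25.
Standard total = 772100; weights = 0.2261, 0.2456, 0.1984, 0.1996, 0.1303.
Irwell: 0.2261×48.84 + 0.2456×243.24 + 0.1984×447.85 + 0.1996×512.56 + 0.1303×730.68 = 357.1397 per 100000.
Norbury: 0.2261×42.49 + 0.2456×271.19 + 0.1984×502.35 + 0.1996×523.94 + 0.1303×998.25 = 410.5141 per 100000.
Difference = 357.1397 − 410.5141 = -53.3743.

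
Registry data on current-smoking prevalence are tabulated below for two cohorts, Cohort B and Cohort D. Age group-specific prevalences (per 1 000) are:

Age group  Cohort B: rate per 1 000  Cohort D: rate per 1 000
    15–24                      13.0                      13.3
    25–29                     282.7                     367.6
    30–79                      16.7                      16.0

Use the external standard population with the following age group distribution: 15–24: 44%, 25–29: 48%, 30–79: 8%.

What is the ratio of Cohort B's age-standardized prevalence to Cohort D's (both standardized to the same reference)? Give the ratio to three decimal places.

0.778

Standard weights: 0.44, 0.48, 0.08.
Cohort B: 0.4400×13.0 + 0.4800×282.7 + 0.0800×16.7 = 142.7520 per 1 000.
Cohort D: 0.4400×13.3 + 0.4800×367.6 + 0.0800×16.0 = 183.5800 per 1 000.
Ratio = 142.7520 ÷ 183.5800 = 0.77760.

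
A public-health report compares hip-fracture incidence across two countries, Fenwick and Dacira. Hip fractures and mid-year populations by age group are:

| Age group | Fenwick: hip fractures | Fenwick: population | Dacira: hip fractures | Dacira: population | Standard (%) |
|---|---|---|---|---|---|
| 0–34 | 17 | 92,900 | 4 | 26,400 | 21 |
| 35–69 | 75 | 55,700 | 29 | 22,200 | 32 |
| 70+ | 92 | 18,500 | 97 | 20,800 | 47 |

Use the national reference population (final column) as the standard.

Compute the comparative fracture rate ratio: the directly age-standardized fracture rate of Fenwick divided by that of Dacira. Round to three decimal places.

1.062

Age-specific rates per 100,000 for Fenwick: 18.30, 134.65, 497.30.
For Dacira: 15.15, 130.63, 466.35.
Standard weights: 0.21, 0.32, 0.47.
Fenwick: 0.2100×18.30 + 0.3200×134.65 + 0.4700×497.30 = 280.6605 per 100,000.
Dacira: 0.2100×15.15 + 0.3200×130.63 + 0.4700×466.35 = 264.1663 per 100,000.
Ratio = 280.6605 ÷ 264.1663 = 1.06244.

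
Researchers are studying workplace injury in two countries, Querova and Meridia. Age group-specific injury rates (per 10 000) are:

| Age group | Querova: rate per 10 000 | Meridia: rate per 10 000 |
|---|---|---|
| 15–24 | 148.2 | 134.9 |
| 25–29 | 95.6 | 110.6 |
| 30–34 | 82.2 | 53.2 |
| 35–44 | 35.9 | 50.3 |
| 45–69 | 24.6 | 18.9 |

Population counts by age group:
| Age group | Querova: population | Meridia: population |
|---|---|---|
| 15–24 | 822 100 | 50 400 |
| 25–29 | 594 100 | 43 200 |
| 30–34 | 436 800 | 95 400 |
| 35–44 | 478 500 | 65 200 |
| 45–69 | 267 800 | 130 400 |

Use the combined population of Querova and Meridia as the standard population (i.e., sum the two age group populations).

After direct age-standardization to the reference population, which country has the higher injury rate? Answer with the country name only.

Querova

Combined standard total = 2 983 900; weights = 0.2924, 0.2136, 0.1784, 0.1822, 0.1334.
Querova: 0.2924×148.2 + 0.2136×95.6 + 0.1784×82.2 + 0.1822×35.9 + 0.1334×24.6 = 88.2375 per 10 000.
Meridia: 0.2924×134.9 + 0.2136×110.6 + 0.1784×53.2 + 0.1822×50.3 + 0.1334×18.9 = 84.2430 per 10 000.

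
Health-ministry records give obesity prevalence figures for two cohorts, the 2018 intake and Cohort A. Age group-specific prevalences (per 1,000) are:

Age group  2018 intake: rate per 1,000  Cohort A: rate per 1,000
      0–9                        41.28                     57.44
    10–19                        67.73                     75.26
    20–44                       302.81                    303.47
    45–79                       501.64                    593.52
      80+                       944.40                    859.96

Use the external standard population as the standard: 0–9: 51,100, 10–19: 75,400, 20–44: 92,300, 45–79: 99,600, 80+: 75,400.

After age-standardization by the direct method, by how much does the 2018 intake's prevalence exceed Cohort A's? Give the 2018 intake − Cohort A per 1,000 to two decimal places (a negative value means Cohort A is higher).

Standard total = 393,800; weights = 0.1298, 0.1915, 0.2344, 0.2529, 0.1915.
The 2018 intake: 0.1298×41.28 + 0.1915×67.73 + 0.2344×302.81 + 0.2529×501.64 + 0.1915×944.40 = 396.9952 per 1,000.
Cohort A: 0.1298×57.44 + 0.1915×75.26 + 0.2344×303.47 + 0.2529×593.52 + 0.1915×859.96 = 407.7594 per 1,000.
Difference = 396.9952 − 407.7594 = -10.7642.

-10.76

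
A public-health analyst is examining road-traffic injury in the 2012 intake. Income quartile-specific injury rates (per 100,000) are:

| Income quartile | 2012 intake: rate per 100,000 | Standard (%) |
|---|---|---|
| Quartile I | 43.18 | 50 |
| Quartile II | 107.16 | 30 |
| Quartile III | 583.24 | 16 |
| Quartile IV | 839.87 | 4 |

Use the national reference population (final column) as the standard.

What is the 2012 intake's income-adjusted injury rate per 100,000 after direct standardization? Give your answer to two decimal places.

Standard weights: 0.50, 0.30, 0.16, 0.04.
Standardized rate: 0.5000×43.18 + 0.3000×107.16 + 0.1600×583.24 + 0.0400×839.87 = 180.6512 per 100,000.

180.65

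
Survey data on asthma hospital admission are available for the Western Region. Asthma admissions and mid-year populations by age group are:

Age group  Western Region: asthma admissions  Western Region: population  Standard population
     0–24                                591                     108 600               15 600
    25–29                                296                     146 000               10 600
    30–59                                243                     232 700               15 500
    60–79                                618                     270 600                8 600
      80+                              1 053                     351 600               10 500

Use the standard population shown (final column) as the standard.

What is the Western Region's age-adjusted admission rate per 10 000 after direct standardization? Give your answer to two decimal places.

28.56

Age-specific rates per 10 000 for the Western Region: 54.42, 20.27, 10.44, 22.84, 29.95.
Standard total = 60 800; weights = 0.2566, 0.1743, 0.2549, 0.1414, 0.1727.
Standardized rate: 0.2566×54.42 + 0.1743×20.27 + 0.2549×10.44 + 0.1414×22.84 + 0.1727×29.95 = 28.5623 per 10 000.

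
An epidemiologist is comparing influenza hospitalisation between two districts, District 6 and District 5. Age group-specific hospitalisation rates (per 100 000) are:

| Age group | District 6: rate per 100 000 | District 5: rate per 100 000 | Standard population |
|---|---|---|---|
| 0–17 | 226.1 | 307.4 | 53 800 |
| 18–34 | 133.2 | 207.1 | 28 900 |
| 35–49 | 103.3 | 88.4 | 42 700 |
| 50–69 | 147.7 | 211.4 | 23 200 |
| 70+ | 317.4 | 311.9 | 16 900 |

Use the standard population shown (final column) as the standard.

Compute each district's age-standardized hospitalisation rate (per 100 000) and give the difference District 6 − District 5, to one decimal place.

-43.9

Standard total = 165 500; weights = 0.3251, 0.1746, 0.2580, 0.1402, 0.1021.
District 6: 0.3251×226.1 + 0.1746×133.2 + 0.2580×103.3 + 0.1402×147.7 + 0.1021×317.4 = 176.5273 per 100 000.
District 5: 0.3251×307.4 + 0.1746×207.1 + 0.2580×88.4 + 0.1402×211.4 + 0.1021×311.9 = 220.3842 per 100 000.
Difference = 176.5273 − 220.3842 = -43.8569.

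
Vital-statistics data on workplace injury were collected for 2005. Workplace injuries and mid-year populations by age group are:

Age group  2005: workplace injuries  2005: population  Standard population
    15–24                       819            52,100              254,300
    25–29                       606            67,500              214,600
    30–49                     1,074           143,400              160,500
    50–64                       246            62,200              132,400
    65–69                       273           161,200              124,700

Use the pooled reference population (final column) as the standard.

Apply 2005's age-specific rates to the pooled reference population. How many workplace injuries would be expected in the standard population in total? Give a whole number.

Age-specific rates per 10,000 for 2005: 157.20, 89.78, 74.90, 39.55, 16.94.
Expected workplace injuries = Σ (standard pop × age-specific rate ÷ 10,000)
= 254,300×157.20/10,000 + 214,600×89.78/10,000 + 160,500×74.90/10,000 + 132,400×39.55/10,000 + 124,700×16.94/10,000
= 3997.54 + 1926.63 + 1202.07 + 523.64 + 211.19 = 7861.07.

7861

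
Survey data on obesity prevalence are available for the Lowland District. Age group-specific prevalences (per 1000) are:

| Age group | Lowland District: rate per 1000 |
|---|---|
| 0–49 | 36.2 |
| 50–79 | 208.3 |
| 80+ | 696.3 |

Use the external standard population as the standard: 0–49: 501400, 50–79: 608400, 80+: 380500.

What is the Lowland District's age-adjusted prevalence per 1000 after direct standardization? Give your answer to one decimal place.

275.0

Standard total = 1490300; weights = 0.3364, 0.4082, 0.2553.
Standardized rate: 0.3364×36.2 + 0.4082×208.3 + 0.2553×696.3 = 274.9933 per 1000.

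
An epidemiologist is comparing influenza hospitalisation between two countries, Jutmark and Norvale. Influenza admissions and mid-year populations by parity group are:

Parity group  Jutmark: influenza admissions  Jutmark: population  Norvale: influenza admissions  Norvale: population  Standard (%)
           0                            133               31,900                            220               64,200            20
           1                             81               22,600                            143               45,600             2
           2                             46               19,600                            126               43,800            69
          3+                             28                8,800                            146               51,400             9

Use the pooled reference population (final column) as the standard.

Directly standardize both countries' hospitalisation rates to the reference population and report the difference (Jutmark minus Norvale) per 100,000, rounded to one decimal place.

-17.7

Parity-specific rates per 100,000 for Jutmark: 416.93, 358.41, 234.69, 318.18.
For Norvale: 342.68, 313.60, 287.67, 284.05.
Standard weights: 0.20, 0.02, 0.69, 0.09.
Jutmark: 0.2000×416.93 + 0.0200×358.41 + 0.6900×234.69 + 0.0900×318.18 = 281.1289 per 100,000.
Norvale: 0.2000×342.68 + 0.0200×313.60 + 0.6900×287.67 + 0.0900×284.05 = 298.8651 per 100,000.
Difference = 281.1289 − 298.8651 = -17.7362.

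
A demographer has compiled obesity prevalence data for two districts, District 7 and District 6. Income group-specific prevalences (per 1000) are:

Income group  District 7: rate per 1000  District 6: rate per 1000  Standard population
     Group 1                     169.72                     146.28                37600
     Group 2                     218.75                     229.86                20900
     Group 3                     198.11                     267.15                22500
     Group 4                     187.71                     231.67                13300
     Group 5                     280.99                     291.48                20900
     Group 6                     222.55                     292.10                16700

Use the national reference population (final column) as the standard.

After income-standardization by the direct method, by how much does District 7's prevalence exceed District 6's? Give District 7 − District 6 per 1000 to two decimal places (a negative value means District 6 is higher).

-21.76

Standard total = 131900; weights = 0.2851, 0.1585, 0.1706, 0.1008, 0.1585, 0.1266.
District 7: 0.2851×169.72 + 0.1585×218.75 + 0.1706×198.11 + 0.1008×187.71 + 0.1585×280.99 + 0.1266×222.55 = 208.4658 per 1000.
District 6: 0.2851×146.28 + 0.1585×229.86 + 0.1706×267.15 + 0.1008×231.67 + 0.1585×291.48 + 0.1266×292.10 = 230.2221 per 1000.
Difference = 208.4658 − 230.2221 = -21.7562.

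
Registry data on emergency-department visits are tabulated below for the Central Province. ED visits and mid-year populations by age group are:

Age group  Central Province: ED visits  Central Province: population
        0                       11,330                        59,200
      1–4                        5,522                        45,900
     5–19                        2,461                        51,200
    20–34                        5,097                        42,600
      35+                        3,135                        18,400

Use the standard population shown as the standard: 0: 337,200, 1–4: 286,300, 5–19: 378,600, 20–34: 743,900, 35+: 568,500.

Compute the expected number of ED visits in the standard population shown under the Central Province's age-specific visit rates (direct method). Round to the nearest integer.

303044

Age-specific rates per 1,000 for the Central Province: 191.385, 120.305, 48.066, 119.648, 170.380.
Expected ED visits = Σ (standard pop × age-specific rate ÷ 1,000)
= 337,200×191.385/1,000 + 286,300×120.305/1,000 + 378,600×48.066/1,000 + 743,900×119.648/1,000 + 568,500×170.380/1,000
= 64535.07 + 34443.32 + 18197.94 + 89006.06 + 96861.28 = 303043.67.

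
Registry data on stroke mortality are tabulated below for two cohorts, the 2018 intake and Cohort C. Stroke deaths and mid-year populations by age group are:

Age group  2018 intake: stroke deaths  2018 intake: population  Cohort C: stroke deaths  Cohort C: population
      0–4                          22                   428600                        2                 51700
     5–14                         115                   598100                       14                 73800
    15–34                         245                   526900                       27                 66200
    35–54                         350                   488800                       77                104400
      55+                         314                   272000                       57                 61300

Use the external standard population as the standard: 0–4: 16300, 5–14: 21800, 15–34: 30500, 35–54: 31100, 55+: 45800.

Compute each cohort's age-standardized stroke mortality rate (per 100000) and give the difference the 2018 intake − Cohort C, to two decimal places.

7.99

Age-specific rates per 100000 for the 2018 intake: 5.13, 19.23, 46.50, 71.60, 115.44.
For Cohort C: 3.87, 18.97, 40.79, 73.75, 92.99.
Standard total = 145500; weights = 0.1120, 0.1498, 0.2096, 0.2137, 0.3148.
The 2018 intake: 0.1120×5.13 + 0.1498×19.23 + 0.2096×46.50 + 0.2137×71.60 + 0.3148×115.44 = 64.8462 per 100000.
Cohort C: 0.1120×3.87 + 0.1498×18.97 + 0.2096×40.79 + 0.2137×73.75 + 0.3148×92.99 = 56.8596 per 100000.
Difference = 64.8462 − 56.8596 = 7.9866.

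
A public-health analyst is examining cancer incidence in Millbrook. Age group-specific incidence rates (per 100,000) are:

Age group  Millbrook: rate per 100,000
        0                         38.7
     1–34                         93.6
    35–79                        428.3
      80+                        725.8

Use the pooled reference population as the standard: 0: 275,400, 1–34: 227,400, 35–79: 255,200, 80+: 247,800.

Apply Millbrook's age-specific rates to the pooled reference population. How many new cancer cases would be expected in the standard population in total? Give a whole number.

3211

Expected new cancer cases = Σ (standard pop × age-specific rate ÷ 100,000)
= 275,400×38.7/100,000 + 227,400×93.6/100,000 + 255,200×428.3/100,000 + 247,800×725.8/100,000
= 106.58 + 212.85 + 1093.02 + 1798.53 = 3210.98.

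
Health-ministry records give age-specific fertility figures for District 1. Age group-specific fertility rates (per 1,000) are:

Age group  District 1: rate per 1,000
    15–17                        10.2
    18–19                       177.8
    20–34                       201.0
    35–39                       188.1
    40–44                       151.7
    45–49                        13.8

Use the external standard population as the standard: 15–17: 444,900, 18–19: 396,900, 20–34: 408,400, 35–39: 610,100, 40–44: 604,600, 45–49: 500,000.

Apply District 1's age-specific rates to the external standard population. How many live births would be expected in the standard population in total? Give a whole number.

370573

Expected live births = Σ (standard pop × age-specific rate ÷ 1,000)
= 444,900×10.2/1,000 + 396,900×177.8/1,000 + 408,400×201.0/1,000 + 610,100×188.1/1,000 + 604,600×151.7/1,000 + 500,000×13.8/1,000
= 4537.98 + 70568.82 + 82088.40 + 114759.81 + 91717.82 + 6900.00 = 370572.83.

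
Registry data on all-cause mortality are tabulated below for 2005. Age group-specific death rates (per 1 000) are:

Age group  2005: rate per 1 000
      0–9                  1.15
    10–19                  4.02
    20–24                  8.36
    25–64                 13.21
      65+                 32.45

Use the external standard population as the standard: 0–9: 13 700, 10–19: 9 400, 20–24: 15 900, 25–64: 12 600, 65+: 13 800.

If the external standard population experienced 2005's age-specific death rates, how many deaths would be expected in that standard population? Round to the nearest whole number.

801

Expected deaths = Σ (standard pop × age-specific rate ÷ 1 000)
= 13 700×1.15/1 000 + 9 400×4.02/1 000 + 15 900×8.36/1 000 + 12 600×13.21/1 000 + 13 800×32.45/1 000
= 15.75 + 37.79 + 132.92 + 166.45 + 447.81 = 800.72.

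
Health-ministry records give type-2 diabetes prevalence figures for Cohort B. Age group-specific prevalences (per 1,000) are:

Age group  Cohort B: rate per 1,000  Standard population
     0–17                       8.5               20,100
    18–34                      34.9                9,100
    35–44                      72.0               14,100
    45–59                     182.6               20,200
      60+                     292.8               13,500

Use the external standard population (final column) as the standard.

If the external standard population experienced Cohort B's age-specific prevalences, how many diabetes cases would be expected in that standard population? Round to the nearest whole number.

9145

Expected diabetes cases = Σ (standard pop × age-specific rate ÷ 1,000)
= 20,100×8.5/1,000 + 9,100×34.9/1,000 + 14,100×72.0/1,000 + 20,200×182.6/1,000 + 13,500×292.8/1,000
= 170.85 + 317.59 + 1015.20 + 3688.52 + 3952.80 = 9144.96.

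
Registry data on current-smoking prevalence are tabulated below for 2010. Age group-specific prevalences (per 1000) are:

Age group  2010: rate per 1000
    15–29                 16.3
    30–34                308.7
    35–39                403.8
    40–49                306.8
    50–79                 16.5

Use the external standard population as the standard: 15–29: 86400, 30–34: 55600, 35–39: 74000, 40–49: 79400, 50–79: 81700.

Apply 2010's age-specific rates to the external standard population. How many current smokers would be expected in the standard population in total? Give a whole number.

74161

Expected current smokers = Σ (standard pop × age-specific rate ÷ 1000)
= 86400×16.3/1000 + 55600×308.7/1000 + 74000×403.8/1000 + 79400×306.8/1000 + 81700×16.5/1000
= 1408.32 + 17163.72 + 29881.20 + 24359.92 + 1348.05 = 74161.21.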